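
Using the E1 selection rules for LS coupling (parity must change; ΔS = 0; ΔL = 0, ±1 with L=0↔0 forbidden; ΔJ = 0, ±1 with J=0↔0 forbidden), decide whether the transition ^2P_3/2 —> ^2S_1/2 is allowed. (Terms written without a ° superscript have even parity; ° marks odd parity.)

forbidden

Initial level: S=1/2, L=1, J=3/2, parity even. Final level: S=1/2, L=0, J=1/2, parity even.
Parity must change: even → even — fails.
ΔS = 0: S: 1/2 → 1/2 — ok.
ΔL = 0, ±1 (not L=0↔0): L: 1 → 0, ΔL = -1 — ok.
ΔJ = 0, ±1 (not J=0↔0): J: 3/2 → 1/2, ΔJ = -1 — ok.
Rule(s) violated: parity.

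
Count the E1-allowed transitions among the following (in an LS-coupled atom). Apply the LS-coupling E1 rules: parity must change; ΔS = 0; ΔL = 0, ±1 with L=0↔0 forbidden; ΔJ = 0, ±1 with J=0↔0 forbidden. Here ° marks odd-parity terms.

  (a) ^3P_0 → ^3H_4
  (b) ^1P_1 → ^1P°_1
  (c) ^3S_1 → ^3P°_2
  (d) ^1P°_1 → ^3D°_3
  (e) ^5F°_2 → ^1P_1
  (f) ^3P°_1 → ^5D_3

(a) forbidden (parity, ΔL, ΔJ fail)
(b) allowed
(c) allowed
(d) forbidden (parity, ΔS, ΔJ fail)
(e) forbidden (ΔS, ΔL fail)
(f) forbidden (ΔS, ΔJ fail)
Total allowed: 2 of 6.

2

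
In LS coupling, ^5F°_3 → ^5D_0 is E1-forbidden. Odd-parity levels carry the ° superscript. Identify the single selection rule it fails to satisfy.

Initial level: S=2, L=3, J=3, parity odd. Final level: S=2, L=2, J=0, parity even.
Parity must change: odd → even — ok.
ΔS = 0: S: 2 → 2 — ok.
ΔL = 0, ±1 (not L=0↔0): L: 3 → 2, ΔL = -1 — ok.
ΔJ = 0, ±1 (not J=0↔0): J: 3 → 0, ΔJ = -3 — fails.

the ΔJ = 0, ±1 rule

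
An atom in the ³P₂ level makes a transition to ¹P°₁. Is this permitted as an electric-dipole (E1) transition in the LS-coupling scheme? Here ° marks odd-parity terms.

Reading off the term symbols: S 1→0, L 1→1, J 2→1, parity even→odd.
Parity must change: even → odd — ok.
ΔS = 0: S: 1 → 0 — fails.
ΔL = 0, ±1 (not L=0↔0): L: 1 → 1, ΔL = +0 — ok.
ΔJ = 0, ±1 (not J=0↔0): J: 2 → 1, ΔJ = -1 — ok.
Rule(s) violated: ΔS.

forbidden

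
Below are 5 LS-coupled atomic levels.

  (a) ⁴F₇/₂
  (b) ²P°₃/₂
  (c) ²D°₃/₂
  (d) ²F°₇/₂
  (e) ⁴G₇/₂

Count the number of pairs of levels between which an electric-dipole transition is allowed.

0

(a)–(b): forbidden (ΔS, ΔL, ΔJ).
(a)–(c): forbidden (ΔS, ΔJ).
(a)–(d): forbidden (ΔS).
(a)–(e): forbidden (parity).
(b)–(c): forbidden (parity).
(b)–(d): forbidden (parity, ΔL, ΔJ).
(b)–(e): forbidden (ΔS, ΔL, ΔJ).
(c)–(d): forbidden (parity, ΔJ).
(c)–(e): forbidden (ΔS, ΔL, ΔJ).
(d)–(e): forbidden (ΔS).
Allowed pairs: 0 of 10.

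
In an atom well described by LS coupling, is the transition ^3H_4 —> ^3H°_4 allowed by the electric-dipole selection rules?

Parity must change: even → odd — ✓.
ΔS = 0: S: 1 → 1 — ✓.
ΔL = 0, ±1 (not L=0↔0): L: 5 → 5, ΔL = +0 — ✓.
ΔJ = 0, ±1 (not J=0↔0): J: 4 → 4, ΔJ = +0 — ✓.
All four E1 rules are satisfied.

allowed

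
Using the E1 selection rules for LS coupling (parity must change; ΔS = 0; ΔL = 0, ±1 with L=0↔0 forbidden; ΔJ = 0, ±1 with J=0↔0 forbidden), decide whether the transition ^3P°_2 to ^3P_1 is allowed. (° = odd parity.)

Reading off the term symbols: S 1→1, L 1→1, J 2→1, parity odd→even.
ΔL = 0, ±1 (not L=0↔0): L: 1 → 1, ΔL = +0 — ok.
Parity must change: odd → even — ok.
ΔS = 0: S: 1 → 1 — ok.
ΔJ = 0, ±1 (not J=0↔0): J: 2 → 1, ΔJ = -1 — ok.
All four E1 rules are satisfied.

allowed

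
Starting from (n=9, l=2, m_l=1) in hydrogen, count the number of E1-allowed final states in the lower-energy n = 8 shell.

5

E1 requires Δl = ±1, so l_f ∈ {1, 3}; with 0 ≤ l_f ≤ n_f−1 = 7, the allowed l_f values are {1, 3}.
For l_f = 1: m_f ∈ {m_i−1, m_i, m_i+1} ∩ [−1, 1] = {0, 1} → 2 states.
For l_f = 3: m_f ∈ {m_i−1, m_i, m_i+1} ∩ [−3, 3] = {0, 1, 2} → 3 states.
Total: 5.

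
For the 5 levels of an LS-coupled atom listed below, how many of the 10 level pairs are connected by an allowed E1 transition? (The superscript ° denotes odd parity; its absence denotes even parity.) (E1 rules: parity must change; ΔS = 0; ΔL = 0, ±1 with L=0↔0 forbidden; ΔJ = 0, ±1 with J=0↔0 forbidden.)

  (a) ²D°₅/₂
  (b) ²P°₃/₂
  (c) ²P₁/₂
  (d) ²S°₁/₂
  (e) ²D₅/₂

4

(a)–(b): forbidden (parity).
(a)–(c): forbidden (ΔJ).
(a)–(d): forbidden (parity, ΔL, ΔJ).
(a)–(e): allowed.
(b)–(c): allowed.
(b)–(d): forbidden (parity).
(b)–(e): allowed.
(c)–(d): allowed.
(c)–(e): forbidden (parity, ΔJ).
(d)–(e): forbidden (ΔL, ΔJ).
Allowed pairs: 4 of 10.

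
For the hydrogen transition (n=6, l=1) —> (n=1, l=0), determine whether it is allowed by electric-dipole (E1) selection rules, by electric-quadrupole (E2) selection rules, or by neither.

E1

Δl = 0 − 1 = -1; l_i + l_f = 1.
E1 (Δl = ±1): satisfied.
E2 (Δl = 0,±2, l_i+l_f ≥ 2): not satisfied.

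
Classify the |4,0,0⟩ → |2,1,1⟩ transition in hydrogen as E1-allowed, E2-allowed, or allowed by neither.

Δl = 1 − 0 = +1; l_i + l_f = 1.
Δm_l = +1.
E1 (Δl = ±1, |Δm_l| ≤ 1): satisfied.
E2 (Δl = 0,±2, l_i+l_f ≥ 2, |Δm_l| ≤ 2): not satisfied.

E1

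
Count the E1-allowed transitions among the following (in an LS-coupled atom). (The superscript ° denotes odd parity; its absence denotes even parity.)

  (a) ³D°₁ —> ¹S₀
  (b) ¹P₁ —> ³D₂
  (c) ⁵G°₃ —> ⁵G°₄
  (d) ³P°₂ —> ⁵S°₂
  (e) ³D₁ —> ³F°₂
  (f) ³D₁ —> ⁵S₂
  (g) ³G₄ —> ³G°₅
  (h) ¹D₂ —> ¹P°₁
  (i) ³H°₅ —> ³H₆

4

(a) forbidden (ΔS, ΔL fail)
(b) forbidden (parity, ΔS fail)
(c) forbidden (parity fails)
(d) forbidden (parity, ΔS fail)
(e) allowed
(f) forbidden (parity, ΔS, ΔL fail)
(g) allowed
(h) allowed
(i) allowed
Total allowed: 4 of 9.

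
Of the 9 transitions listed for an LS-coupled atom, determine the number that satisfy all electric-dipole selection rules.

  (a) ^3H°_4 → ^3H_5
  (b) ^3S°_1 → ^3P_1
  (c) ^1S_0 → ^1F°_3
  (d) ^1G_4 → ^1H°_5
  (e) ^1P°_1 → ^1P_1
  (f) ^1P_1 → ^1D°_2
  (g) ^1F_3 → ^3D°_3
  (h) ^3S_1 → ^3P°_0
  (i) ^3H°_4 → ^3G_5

(a) allowed
(b) allowed
(c) forbidden (ΔL, ΔJ fail)
(d) allowed
(e) allowed
(f) allowed
(g) forbidden (ΔS fails)
(h) allowed
(i) allowed
Total allowed: 7 of 9.

7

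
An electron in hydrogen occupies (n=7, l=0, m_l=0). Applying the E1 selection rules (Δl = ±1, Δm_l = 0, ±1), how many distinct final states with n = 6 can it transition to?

E1 requires Δl = ±1, so l_f ∈ {-1, 1}; with 0 ≤ l_f ≤ n_f−1 = 5, the allowed l_f values are {1}.
For l_f = 1: m_f ∈ {m_i−1, m_i, m_i+1} ∩ [−1, 1] = {-1, 0, 1} → 3 states.
Total: 3.

3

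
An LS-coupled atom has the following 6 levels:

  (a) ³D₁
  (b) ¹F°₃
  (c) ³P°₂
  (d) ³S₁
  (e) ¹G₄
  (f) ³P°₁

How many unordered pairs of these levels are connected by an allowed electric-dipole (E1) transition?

5

(a)–(b): forbidden (ΔS, ΔJ).
(a)–(c): allowed.
(a)–(d): forbidden (parity, ΔL).
(a)–(e): forbidden (parity, ΔS, ΔL, ΔJ).
(a)–(f): allowed.
(b)–(c): forbidden (parity, ΔS, ΔL).
(b)–(d): forbidden (ΔS, ΔL, ΔJ).
(b)–(e): allowed.
(b)–(f): forbidden (parity, ΔS, ΔL, ΔJ).
(c)–(d): allowed.
(c)–(e): forbidden (ΔS, ΔL, ΔJ).
(c)–(f): forbidden (parity).
(d)–(e): forbidden (parity, ΔS, ΔL, ΔJ).
(d)–(f): allowed.
(e)–(f): forbidden (ΔS, ΔL, ΔJ).
Allowed pairs: 5 of 15.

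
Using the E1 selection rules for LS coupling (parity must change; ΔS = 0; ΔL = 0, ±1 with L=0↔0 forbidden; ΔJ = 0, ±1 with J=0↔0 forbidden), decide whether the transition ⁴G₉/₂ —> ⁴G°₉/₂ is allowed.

Reading off the term symbols: S 3/2→3/2, L 4→4, J 9/2→9/2, parity even→odd.
Parity must change: even → odd — ✓.
ΔS = 0: S: 3/2 → 3/2 — ✓.
ΔL = 0, ±1 (not L=0↔0): L: 4 → 4, ΔL = +0 — ✓.
ΔJ = 0, ±1 (not J=0↔0): J: 9/2 → 9/2, ΔJ = +0 — ✓.
All four E1 rules are satisfied.

allowed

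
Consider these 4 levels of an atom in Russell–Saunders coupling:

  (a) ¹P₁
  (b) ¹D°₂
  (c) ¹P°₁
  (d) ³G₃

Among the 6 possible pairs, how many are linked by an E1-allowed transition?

(a)–(b): allowed.
(a)–(c): allowed.
(a)–(d): forbidden (parity, ΔS, ΔL, ΔJ).
(b)–(c): forbidden (parity).
(b)–(d): forbidden (ΔS, ΔL).
(c)–(d): forbidden (ΔS, ΔL, ΔJ).
Allowed pairs: 2 of 6.

2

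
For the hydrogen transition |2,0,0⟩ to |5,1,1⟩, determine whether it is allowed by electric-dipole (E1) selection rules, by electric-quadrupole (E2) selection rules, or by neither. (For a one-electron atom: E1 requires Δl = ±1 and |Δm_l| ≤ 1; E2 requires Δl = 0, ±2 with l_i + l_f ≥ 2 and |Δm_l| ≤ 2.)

E1

Δl = 1 − 0 = +1; l_i + l_f = 1.
Δm_l = +1.
E1 (Δl = ±1, |Δm_l| ≤ 1): satisfied.
E2 (Δl = 0,±2, l_i+l_f ≥ 2, |Δm_l| ≤ 2): not satisfied.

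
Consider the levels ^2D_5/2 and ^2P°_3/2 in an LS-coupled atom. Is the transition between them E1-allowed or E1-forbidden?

allowed

Reading off the term symbols: S 1/2→1/2, L 2→1, J 5/2→3/2, parity even→odd.
ΔS = 0: S: 1/2 → 1/2 — ok.
ΔJ = 0, ±1 (not J=0↔0): J: 5/2 → 3/2, ΔJ = -1 — ok.
ΔL = 0, ±1 (not L=0↔0): L: 2 → 1, ΔL = -1 — ok.
Parity must change: even → odd — ok.
All four E1 rules are satisfied.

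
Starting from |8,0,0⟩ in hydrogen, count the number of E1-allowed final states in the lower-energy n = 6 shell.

E1 requires Δl = ±1, so l_f ∈ {-1, 1}; with 0 ≤ l_f ≤ n_f−1 = 5, the allowed l_f values are {1}.
For l_f = 1: m_f ∈ {m_i−1, m_i, m_i+1} ∩ [−1, 1] = {-1, 0, 1} → 3 states.
Total: 3.

3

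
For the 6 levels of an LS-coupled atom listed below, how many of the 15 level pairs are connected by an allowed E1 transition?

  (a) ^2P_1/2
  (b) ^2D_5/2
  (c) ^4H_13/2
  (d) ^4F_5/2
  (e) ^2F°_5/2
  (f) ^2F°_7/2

2

(a)–(b): forbidden (parity, ΔJ).
(a)–(c): forbidden (parity, ΔS, ΔL, ΔJ).
(a)–(d): forbidden (parity, ΔS, ΔL, ΔJ).
(a)–(e): forbidden (ΔL, ΔJ).
(a)–(f): forbidden (ΔL, ΔJ).
(b)–(c): forbidden (parity, ΔS, ΔL, ΔJ).
(b)–(d): forbidden (parity, ΔS).
(b)–(e): allowed.
(b)–(f): allowed.
(c)–(d): forbidden (parity, ΔL, ΔJ).
(c)–(e): forbidden (ΔS, ΔL, ΔJ).
(c)–(f): forbidden (ΔS, ΔL, ΔJ).
(d)–(e): forbidden (ΔS).
(d)–(f): forbidden (ΔS).
(e)–(f): forbidden (parity).
Allowed pairs: 2 of 15.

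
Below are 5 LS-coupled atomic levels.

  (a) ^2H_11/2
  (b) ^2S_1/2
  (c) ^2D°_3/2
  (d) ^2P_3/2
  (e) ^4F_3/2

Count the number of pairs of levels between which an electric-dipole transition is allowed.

1

(a)–(b): forbidden (parity, ΔL, ΔJ).
(a)–(c): forbidden (ΔL, ΔJ).
(a)–(d): forbidden (parity, ΔL, ΔJ).
(a)–(e): forbidden (parity, ΔS, ΔL, ΔJ).
(b)–(c): forbidden (ΔL).
(b)–(d): forbidden (parity).
(b)–(e): forbidden (parity, ΔS, ΔL).
(c)–(d): allowed.
(c)–(e): forbidden (ΔS).
(d)–(e): forbidden (parity, ΔS, ΔL).
Allowed pairs: 1 of 10.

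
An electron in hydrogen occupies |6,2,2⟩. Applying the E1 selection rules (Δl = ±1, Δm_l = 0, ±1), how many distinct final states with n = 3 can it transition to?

E1 requires Δl = ±1, so l_f ∈ {1, 3}; with 0 ≤ l_f ≤ n_f−1 = 2, the allowed l_f values are {1}.
For l_f = 1: m_f ∈ {m_i−1, m_i, m_i+1} ∩ [−1, 1] = {1} → 1 state.
Total: 1.

1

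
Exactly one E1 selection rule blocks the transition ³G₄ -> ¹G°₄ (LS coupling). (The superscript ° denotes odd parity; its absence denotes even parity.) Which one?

Initial level: S=1, L=4, J=4, parity even. Final level: S=0, L=4, J=4, parity odd.
Parity must change: even → odd — ok.
ΔS = 0: S: 1 → 0 — fails.
ΔL = 0, ±1 (not L=0↔0): L: 4 → 4, ΔL = +0 — ok.
ΔJ = 0, ±1 (not J=0↔0): J: 4 → 4, ΔJ = +0 — ok.

the ΔS = 0 rule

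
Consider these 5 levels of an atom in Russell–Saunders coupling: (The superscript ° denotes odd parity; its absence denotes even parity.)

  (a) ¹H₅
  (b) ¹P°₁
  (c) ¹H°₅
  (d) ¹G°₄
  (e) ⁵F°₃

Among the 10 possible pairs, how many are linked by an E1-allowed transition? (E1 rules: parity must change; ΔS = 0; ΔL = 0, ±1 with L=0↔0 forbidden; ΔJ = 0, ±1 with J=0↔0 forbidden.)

(a)–(b): forbidden (ΔL, ΔJ).
(a)–(c): allowed.
(a)–(d): allowed.
(a)–(e): forbidden (ΔS, ΔL, ΔJ).
(b)–(c): forbidden (parity, ΔL, ΔJ).
(b)–(d): forbidden (parity, ΔL, ΔJ).
(b)–(e): forbidden (parity, ΔS, ΔL, ΔJ).
(c)–(d): forbidden (parity).
(c)–(e): forbidden (parity, ΔS, ΔL, ΔJ).
(d)–(e): forbidden (parity, ΔS).
Allowed pairs: 2 of 10.

2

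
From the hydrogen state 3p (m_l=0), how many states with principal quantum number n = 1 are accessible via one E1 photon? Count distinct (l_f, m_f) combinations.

E1 requires Δl = ±1, so l_f ∈ {0, 2}; with 0 ≤ l_f ≤ n_f−1 = 0, the allowed l_f values are {0}.
For l_f = 0: m_f ∈ {m_i−1, m_i, m_i+1} ∩ [−0, 0] = {0} → 1 state.
Total: 1.

1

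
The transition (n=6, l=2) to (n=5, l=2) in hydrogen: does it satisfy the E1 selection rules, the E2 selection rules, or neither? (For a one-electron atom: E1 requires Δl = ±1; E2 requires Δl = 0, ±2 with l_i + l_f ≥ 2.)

E2

Δl = 2 − 2 = +0; l_i + l_f = 4.
E1 (Δl = ±1): not satisfied.
E2 (Δl = 0,±2, l_i+l_f ≥ 2): satisfied.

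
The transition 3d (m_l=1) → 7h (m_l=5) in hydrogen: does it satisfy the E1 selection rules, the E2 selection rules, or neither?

Δl = 5 − 2 = +3; l_i + l_f = 7.
Δm_l = +4.
E1 (Δl = ±1, |Δm_l| ≤ 1): not satisfied.
E2 (Δl = 0,±2, l_i+l_f ≥ 2, |Δm_l| ≤ 2): not satisfied.

neither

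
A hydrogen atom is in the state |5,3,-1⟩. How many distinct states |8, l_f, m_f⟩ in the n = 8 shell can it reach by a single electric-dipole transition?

E1 requires Δl = ±1, so l_f ∈ {2, 4}; with 0 ≤ l_f ≤ n_f−1 = 7, the allowed l_f values are {2, 4}.
For l_f = 2: m_f ∈ {m_i−1, m_i, m_i+1} ∩ [−2, 2] = {-2, -1, 0} → 3 states.
For l_f = 4: m_f ∈ {m_i−1, m_i, m_i+1} ∩ [−4, 4] = {-2, -1, 0} → 3 states.
Total: 6.

6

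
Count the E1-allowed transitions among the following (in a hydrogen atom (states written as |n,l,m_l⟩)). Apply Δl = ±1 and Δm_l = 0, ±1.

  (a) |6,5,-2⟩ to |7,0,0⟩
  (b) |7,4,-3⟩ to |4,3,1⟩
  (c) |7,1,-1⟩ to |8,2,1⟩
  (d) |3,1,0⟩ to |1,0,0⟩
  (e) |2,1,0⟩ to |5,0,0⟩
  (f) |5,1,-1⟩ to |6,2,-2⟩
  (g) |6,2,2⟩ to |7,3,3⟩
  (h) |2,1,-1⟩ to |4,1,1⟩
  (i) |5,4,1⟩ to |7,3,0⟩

(a) forbidden — Δl = -5 (E1 requires Δl = ±1); Δm_l = +2 (E1 requires Δm_l = 0, ±1)
(b) forbidden — Δm_l = +4 (E1 requires Δm_l = 0, ±1)
(c) forbidden — Δm_l = +2 (E1 requires Δm_l = 0, ±1)
(d) allowed
(e) allowed
(f) allowed
(g) allowed
(h) forbidden — Δl = +0 (E1 requires Δl = ±1); Δm_l = +2 (E1 requires Δm_l = 0, ±1)
(i) allowed
Total allowed: 5 of 9.

5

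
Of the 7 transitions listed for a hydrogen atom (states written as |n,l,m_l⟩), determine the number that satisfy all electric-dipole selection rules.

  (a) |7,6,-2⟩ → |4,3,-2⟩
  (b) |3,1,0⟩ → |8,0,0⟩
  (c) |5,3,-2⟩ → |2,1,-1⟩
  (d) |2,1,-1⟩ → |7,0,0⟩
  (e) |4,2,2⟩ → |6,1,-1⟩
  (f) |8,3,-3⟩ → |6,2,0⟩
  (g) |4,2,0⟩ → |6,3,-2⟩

(a) forbidden — Δl = -3 (E1 requires Δl = ±1)
(b) allowed
(c) forbidden — Δl = -2 (E1 requires Δl = ±1)
(d) allowed
(e) forbidden — Δm_l = -3 (E1 requires Δm_l = 0, ±1)
(f) forbidden — Δm_l = +3 (E1 requires Δm_l = 0, ±1)
(g) forbidden — Δm_l = -2 (E1 requires Δm_l = 0, ±1)
Total allowed: 2 of 7.

2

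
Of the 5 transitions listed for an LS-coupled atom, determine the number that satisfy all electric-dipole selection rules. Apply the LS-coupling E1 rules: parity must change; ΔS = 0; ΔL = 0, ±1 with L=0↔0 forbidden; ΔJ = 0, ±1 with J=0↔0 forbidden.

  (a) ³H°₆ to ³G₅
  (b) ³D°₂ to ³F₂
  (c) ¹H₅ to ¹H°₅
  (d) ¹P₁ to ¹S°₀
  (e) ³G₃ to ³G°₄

(a) allowed
(b) allowed
(c) allowed
(d) allowed
(e) allowed
Total allowed: 5 of 5.

5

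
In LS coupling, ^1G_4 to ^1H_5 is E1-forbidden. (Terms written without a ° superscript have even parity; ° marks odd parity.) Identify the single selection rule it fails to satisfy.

parity

ΔL = 0, ±1 (not L=0↔0): L: 4 → 5, ΔL = +1 — ✓.
Parity must change: even → even — ✗.
ΔS = 0: S: 0 → 0 — ✓.
ΔJ = 0, ±1 (not J=0↔0): J: 4 → 5, ΔJ = +1 — ✓.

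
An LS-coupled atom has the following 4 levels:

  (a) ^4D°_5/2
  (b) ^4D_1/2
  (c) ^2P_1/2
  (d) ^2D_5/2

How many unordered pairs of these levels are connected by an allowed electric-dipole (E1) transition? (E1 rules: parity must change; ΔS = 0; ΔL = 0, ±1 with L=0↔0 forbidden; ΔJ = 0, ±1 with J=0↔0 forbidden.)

(a)–(b): forbidden (ΔJ).
(a)–(c): forbidden (ΔS, ΔJ).
(a)–(d): forbidden (ΔS).
(b)–(c): forbidden (parity, ΔS).
(b)–(d): forbidden (parity, ΔS, ΔJ).
(c)–(d): forbidden (parity, ΔJ).
Allowed pairs: 0 of 6.

0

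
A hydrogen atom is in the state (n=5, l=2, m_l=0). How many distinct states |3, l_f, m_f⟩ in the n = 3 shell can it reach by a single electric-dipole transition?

3

E1 requires Δl = ±1, so l_f ∈ {1, 3}; with 0 ≤ l_f ≤ n_f−1 = 2, the allowed l_f values are {1}.
For l_f = 1: m_f ∈ {m_i−1, m_i, m_i+1} ∩ [−1, 1] = {-1, 0, 1} → 3 states.
Total: 3.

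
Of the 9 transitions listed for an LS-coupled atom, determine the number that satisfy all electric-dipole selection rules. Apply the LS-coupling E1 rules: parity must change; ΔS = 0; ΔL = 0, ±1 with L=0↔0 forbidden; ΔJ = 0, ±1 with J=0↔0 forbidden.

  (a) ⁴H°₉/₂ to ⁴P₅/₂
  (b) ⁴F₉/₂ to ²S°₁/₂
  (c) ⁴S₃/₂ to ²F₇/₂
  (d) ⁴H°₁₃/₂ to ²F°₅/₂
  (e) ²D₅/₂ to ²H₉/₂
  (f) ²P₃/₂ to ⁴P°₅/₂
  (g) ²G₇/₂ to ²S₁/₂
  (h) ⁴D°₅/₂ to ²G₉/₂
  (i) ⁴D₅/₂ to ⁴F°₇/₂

1

(a) forbidden (ΔL, ΔJ fail)
(b) forbidden (ΔS, ΔL, ΔJ fail)
(c) forbidden (parity, ΔS, ΔL, ΔJ fail)
(d) forbidden (parity, ΔS, ΔL, ΔJ fail)
(e) forbidden (parity, ΔL, ΔJ fail)
(f) forbidden (ΔS fails)
(g) forbidden (parity, ΔL, ΔJ fail)
(h) forbidden (ΔS, ΔL, ΔJ fail)
(i) allowed
Total allowed: 1 of 9.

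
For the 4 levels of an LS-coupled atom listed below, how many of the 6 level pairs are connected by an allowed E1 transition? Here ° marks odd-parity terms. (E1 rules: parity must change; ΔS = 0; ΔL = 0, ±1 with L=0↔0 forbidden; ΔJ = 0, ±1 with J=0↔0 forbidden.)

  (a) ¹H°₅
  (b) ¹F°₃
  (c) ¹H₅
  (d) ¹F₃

(a)–(b): forbidden (parity, ΔL, ΔJ).
(a)–(c): allowed.
(a)–(d): forbidden (ΔL, ΔJ).
(b)–(c): forbidden (ΔL, ΔJ).
(b)–(d): allowed.
(c)–(d): forbidden (parity, ΔL, ΔJ).
Allowed pairs: 2 of 6.

2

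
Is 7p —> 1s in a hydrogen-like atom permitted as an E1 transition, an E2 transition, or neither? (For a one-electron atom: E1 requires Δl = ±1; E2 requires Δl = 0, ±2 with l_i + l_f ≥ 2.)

Δl = 0 − 1 = -1; l_i + l_f = 1.
E1 (Δl = ±1): satisfied.
E2 (Δl = 0,±2, l_i+l_f ≥ 2): not satisfied.

E1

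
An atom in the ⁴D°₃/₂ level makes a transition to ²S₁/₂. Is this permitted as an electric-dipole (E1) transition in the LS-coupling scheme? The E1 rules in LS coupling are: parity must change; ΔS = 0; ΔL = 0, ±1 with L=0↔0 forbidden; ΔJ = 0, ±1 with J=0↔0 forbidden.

forbidden

Parity must change: odd → even — satisfied.
ΔS = 0: S: 3/2 → 1/2 — violated.
ΔL = 0, ±1 (not L=0↔0): L: 2 → 0, ΔL = -2 — violated.
ΔJ = 0, ±1 (not J=0↔0): J: 3/2 → 1/2, ΔJ = -1 — satisfied.
Rule(s) violated: ΔS, ΔL.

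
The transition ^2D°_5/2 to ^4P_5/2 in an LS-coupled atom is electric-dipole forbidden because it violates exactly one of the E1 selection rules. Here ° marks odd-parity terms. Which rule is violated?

the ΔS = 0 rule

Reading off the term symbols: S 1/2→3/2, L 2→1, J 5/2→5/2, parity odd→even.
Parity must change: odd → even — ok.
ΔS = 0: S: 1/2 → 3/2 — fails.
ΔL = 0, ±1 (not L=0↔0): L: 2 → 1, ΔL = -1 — ok.
ΔJ = 0, ±1 (not J=0↔0): J: 5/2 → 5/2, ΔJ = +0 — ok.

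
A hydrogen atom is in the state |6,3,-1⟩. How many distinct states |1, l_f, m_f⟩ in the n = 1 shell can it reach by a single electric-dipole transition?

E1 requires l_f ∈ {2, 4}, but neither lies in [0, 0], so no final state is reachable.
Total: 0.

0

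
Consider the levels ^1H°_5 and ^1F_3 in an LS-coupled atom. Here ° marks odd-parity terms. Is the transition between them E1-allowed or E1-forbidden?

forbidden

Reading off the term symbols: S 0→0, L 5→3, J 5→3, parity odd→even.
Parity must change: odd → even — passes.
ΔS = 0: S: 0 → 0 — passes.
ΔL = 0, ±1 (not L=0↔0): L: 5 → 3, ΔL = -2 — fails.
ΔJ = 0, ±1 (not J=0↔0): J: 5 → 3, ΔJ = -2 — fails.
Rule(s) violated: ΔL, ΔJ.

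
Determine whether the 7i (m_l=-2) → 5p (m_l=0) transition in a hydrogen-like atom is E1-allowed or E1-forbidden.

forbidden

l: 6 → 1 (Δl = -5). Δl = ±1 fails.
Δm_l = 0 − (-2) = +2. E1 requires Δm_l = 0, ±1: fails.
The transition is electric-dipole forbidden.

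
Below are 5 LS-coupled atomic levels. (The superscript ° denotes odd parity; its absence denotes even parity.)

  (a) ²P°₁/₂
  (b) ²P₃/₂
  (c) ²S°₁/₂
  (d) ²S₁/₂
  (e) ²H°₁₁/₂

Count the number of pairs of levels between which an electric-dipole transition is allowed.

(a)–(b): allowed.
(a)–(c): forbidden (parity).
(a)–(d): allowed.
(a)–(e): forbidden (parity, ΔL, ΔJ).
(b)–(c): allowed.
(b)–(d): forbidden (parity).
(b)–(e): forbidden (ΔL, ΔJ).
(c)–(d): forbidden (ΔL).
(c)–(e): forbidden (parity, ΔL, ΔJ).
(d)–(e): forbidden (ΔL, ΔJ).
Allowed pairs: 3 of 10.

3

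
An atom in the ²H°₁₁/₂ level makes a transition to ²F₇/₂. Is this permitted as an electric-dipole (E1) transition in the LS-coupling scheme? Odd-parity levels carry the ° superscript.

forbidden

ΔL = 0, ±1 (not L=0↔0): L: 5 → 3, ΔL = -2 — fails.
ΔS = 0: S: 1/2 → 1/2 — ok.
ΔJ = 0, ±1 (not J=0↔0): J: 11/2 → 7/2, ΔJ = -2 — fails.
Parity must change: odd → even — ok.
Rule(s) violated: ΔL, ΔJ.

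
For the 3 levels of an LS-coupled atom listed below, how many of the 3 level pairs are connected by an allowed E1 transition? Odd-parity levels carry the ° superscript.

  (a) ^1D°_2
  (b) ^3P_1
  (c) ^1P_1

(a)–(b): forbidden (ΔS).
(a)–(c): allowed.
(b)–(c): forbidden (parity, ΔS).
Allowed pairs: 1 of 3.

1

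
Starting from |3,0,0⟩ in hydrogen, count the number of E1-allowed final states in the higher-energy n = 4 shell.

E1 requires Δl = ±1, so l_f ∈ {-1, 1}; with 0 ≤ l_f ≤ n_f−1 = 3, the allowed l_f values are {1}.
For l_f = 1: m_f ∈ {m_i−1, m_i, m_i+1} ∩ [−1, 1] = {-1, 0, 1} → 3 states.
Total: 3.

3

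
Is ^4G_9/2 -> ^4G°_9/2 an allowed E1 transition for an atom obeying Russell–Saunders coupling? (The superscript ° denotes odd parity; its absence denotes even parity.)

Parity must change: even → odd — ✓.
ΔS = 0: S: 3/2 → 3/2 — ✓.
ΔL = 0, ±1 (not L=0↔0): L: 4 → 4, ΔL = +0 — ✓.
ΔJ = 0, ±1 (not J=0↔0): J: 9/2 → 9/2, ΔJ = +0 — ✓.
All four E1 rules are satisfied.

allowed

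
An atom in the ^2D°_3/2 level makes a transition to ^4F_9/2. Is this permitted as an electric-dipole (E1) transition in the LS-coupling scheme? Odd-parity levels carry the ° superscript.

Parity must change: odd → even — satisfied.
ΔS = 0: S: 1/2 → 3/2 — violated.
ΔL = 0, ±1 (not L=0↔0): L: 2 → 3, ΔL = +1 — satisfied.
ΔJ = 0, ±1 (not J=0↔0): J: 3/2 → 9/2, ΔJ = +3 — violated.
Rule(s) violated: ΔS, ΔJ.

forbidden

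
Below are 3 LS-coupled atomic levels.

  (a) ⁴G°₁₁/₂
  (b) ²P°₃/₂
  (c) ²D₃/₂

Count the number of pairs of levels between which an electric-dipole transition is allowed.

1

(a)–(b): forbidden (parity, ΔS, ΔL, ΔJ).
(a)–(c): forbidden (ΔS, ΔL, ΔJ).
(b)–(c): allowed.
Allowed pairs: 1 of 3.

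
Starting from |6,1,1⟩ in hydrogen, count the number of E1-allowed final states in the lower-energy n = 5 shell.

4

E1 requires Δl = ±1, so l_f ∈ {0, 2}; with 0 ≤ l_f ≤ n_f−1 = 4, the allowed l_f values are {0, 2}.
For l_f = 0: m_f ∈ {m_i−1, m_i, m_i+1} ∩ [−0, 0] = {0} → 1 state.
For l_f = 2: m_f ∈ {m_i−1, m_i, m_i+1} ∩ [−2, 2] = {0, 1, 2} → 3 states.
Total: 4.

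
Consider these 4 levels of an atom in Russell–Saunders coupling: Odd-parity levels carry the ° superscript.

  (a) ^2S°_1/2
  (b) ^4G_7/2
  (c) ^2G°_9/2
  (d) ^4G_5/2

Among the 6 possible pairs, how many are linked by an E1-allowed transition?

(a)–(b): forbidden (ΔS, ΔL, ΔJ).
(a)–(c): forbidden (parity, ΔL, ΔJ).
(a)–(d): forbidden (ΔS, ΔL, ΔJ).
(b)–(c): forbidden (ΔS).
(b)–(d): forbidden (parity).
(c)–(d): forbidden (ΔS, ΔJ).
Allowed pairs: 0 of 6.

0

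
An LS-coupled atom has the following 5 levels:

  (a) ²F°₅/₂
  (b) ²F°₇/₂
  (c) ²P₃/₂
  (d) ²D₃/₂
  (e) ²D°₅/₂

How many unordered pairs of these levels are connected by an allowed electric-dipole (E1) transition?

3

(a)–(b): forbidden (parity).
(a)–(c): forbidden (ΔL).
(a)–(d): allowed.
(a)–(e): forbidden (parity).
(b)–(c): forbidden (ΔL, ΔJ).
(b)–(d): forbidden (ΔJ).
(b)–(e): forbidden (parity).
(c)–(d): forbidden (parity).
(c)–(e): allowed.
(d)–(e): allowed.
Allowed pairs: 3 of 10.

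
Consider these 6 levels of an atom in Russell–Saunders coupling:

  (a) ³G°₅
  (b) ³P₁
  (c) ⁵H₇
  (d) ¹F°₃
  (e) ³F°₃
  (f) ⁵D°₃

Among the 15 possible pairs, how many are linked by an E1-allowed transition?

0

(a)–(b): forbidden (ΔL, ΔJ).
(a)–(c): forbidden (ΔS, ΔJ).
(a)–(d): forbidden (parity, ΔS, ΔJ).
(a)–(e): forbidden (parity, ΔJ).
(a)–(f): forbidden (parity, ΔS, ΔL, ΔJ).
(b)–(c): forbidden (parity, ΔS, ΔL, ΔJ).
(b)–(d): forbidden (ΔS, ΔL, ΔJ).
(b)–(e): forbidden (ΔL, ΔJ).
(b)–(f): forbidden (ΔS, ΔJ).
(c)–(d): forbidden (ΔS, ΔL, ΔJ).
(c)–(e): forbidden (ΔS, ΔL, ΔJ).
(c)–(f): forbidden (ΔL, ΔJ).
(d)–(e): forbidden (parity, ΔS).
(d)–(f): forbidden (parity, ΔS).
(e)–(f): forbidden (parity, ΔS).
Allowed pairs: 0 of 15.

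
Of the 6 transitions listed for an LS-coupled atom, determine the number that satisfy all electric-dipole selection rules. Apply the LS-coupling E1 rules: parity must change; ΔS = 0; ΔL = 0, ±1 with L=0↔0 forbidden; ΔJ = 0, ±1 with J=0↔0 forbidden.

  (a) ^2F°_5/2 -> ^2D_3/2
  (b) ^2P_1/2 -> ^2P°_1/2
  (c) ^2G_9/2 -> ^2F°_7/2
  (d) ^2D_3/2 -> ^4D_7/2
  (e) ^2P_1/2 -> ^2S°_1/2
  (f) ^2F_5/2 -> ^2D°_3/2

(a) allowed
(b) allowed
(c) allowed
(d) forbidden (parity, ΔS, ΔJ fail)
(e) allowed
(f) allowed
Total allowed: 5 of 6.

5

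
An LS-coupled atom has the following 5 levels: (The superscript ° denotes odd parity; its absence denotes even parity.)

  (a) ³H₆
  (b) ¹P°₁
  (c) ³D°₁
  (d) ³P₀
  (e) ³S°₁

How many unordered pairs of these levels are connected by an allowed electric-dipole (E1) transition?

2

(a)–(b): forbidden (ΔS, ΔL, ΔJ).
(a)–(c): forbidden (ΔL, ΔJ).
(a)–(d): forbidden (parity, ΔL, ΔJ).
(a)–(e): forbidden (ΔL, ΔJ).
(b)–(c): forbidden (parity, ΔS).
(b)–(d): forbidden (ΔS).
(b)–(e): forbidden (parity, ΔS).
(c)–(d): allowed.
(c)–(e): forbidden (parity, ΔL).
(d)–(e): allowed.
Allowed pairs: 2 of 10.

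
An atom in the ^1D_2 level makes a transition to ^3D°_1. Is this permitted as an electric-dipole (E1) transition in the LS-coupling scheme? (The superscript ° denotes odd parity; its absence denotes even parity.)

Reading off the term symbols: S 0→1, L 2→2, J 2→1, parity even→odd.
Parity must change: even → odd — passes.
ΔS = 0: S: 0 → 1 — fails.
ΔL = 0, ±1 (not L=0↔0): L: 2 → 2, ΔL = +0 — passes.
ΔJ = 0, ±1 (not J=0↔0): J: 2 → 1, ΔJ = -1 — passes.
Rule(s) violated: ΔS.

forbidden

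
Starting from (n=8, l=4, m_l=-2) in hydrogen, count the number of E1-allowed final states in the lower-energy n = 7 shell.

E1 requires Δl = ±1, so l_f ∈ {3, 5}; with 0 ≤ l_f ≤ n_f−1 = 6, the allowed l_f values are {3, 5}.
For l_f = 3: m_f ∈ {m_i−1, m_i, m_i+1} ∩ [−3, 3] = {-3, -2, -1} → 3 states.
For l_f = 5: m_f ∈ {m_i−1, m_i, m_i+1} ∩ [−5, 5] = {-3, -2, -1} → 3 states.
Total: 6.

6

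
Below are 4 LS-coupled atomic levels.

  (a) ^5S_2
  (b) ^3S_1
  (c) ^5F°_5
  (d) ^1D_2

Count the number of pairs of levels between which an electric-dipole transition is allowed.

(a)–(b): forbidden (parity, ΔS, ΔL).
(a)–(c): forbidden (ΔL, ΔJ).
(a)–(d): forbidden (parity, ΔS, ΔL).
(b)–(c): forbidden (ΔS, ΔL, ΔJ).
(b)–(d): forbidden (parity, ΔS, ΔL).
(c)–(d): forbidden (ΔS, ΔJ).
Allowed pairs: 0 of 6.

0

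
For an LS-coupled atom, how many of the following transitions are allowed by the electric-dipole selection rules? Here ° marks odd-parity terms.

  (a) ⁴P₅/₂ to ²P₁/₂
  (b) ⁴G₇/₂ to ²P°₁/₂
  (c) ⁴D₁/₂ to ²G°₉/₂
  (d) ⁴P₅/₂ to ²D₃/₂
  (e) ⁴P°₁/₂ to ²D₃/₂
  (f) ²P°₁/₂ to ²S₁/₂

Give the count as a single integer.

1

(a) forbidden (parity, ΔS, ΔJ fail)
(b) forbidden (ΔS, ΔL, ΔJ fail)
(c) forbidden (ΔS, ΔL, ΔJ fail)
(d) forbidden (parity, ΔS fail)
(e) forbidden (ΔS fails)
(f) allowed
Total allowed: 1 of 6.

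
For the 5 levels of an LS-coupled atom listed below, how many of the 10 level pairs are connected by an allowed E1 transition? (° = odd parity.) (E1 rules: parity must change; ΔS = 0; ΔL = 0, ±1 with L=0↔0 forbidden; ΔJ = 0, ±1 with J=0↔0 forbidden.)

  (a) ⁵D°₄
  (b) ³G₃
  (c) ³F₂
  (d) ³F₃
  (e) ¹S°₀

0

(a)–(b): forbidden (ΔS, ΔL).
(a)–(c): forbidden (ΔS, ΔJ).
(a)–(d): forbidden (ΔS).
(a)–(e): forbidden (parity, ΔS, ΔL, ΔJ).
(b)–(c): forbidden (parity).
(b)–(d): forbidden (parity).
(b)–(e): forbidden (ΔS, ΔL, ΔJ).
(c)–(d): forbidden (parity).
(c)–(e): forbidden (ΔS, ΔL, ΔJ).
(d)–(e): forbidden (ΔS, ΔL, ΔJ).
Allowed pairs: 0 of 10.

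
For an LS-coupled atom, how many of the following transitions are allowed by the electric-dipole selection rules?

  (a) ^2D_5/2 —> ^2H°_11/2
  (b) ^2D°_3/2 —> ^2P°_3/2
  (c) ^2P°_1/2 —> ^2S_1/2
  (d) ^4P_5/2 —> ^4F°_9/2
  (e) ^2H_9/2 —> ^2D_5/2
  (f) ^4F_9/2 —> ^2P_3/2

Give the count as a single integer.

(a) forbidden (ΔL, ΔJ fail)
(b) forbidden (parity fails)
(c) allowed
(d) forbidden (ΔL, ΔJ fail)
(e) forbidden (parity, ΔL, ΔJ fail)
(f) forbidden (parity, ΔS, ΔL, ΔJ fail)
Total allowed: 1 of 6.

1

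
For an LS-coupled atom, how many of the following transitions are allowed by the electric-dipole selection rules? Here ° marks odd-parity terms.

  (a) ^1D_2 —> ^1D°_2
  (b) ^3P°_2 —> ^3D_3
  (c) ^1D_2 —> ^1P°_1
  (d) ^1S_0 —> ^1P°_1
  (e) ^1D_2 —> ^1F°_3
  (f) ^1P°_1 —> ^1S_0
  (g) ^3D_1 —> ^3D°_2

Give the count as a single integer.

7

(a) allowed
(b) allowed
(c) allowed
(d) allowed
(e) allowed
(f) allowed
(g) allowed
Total allowed: 7 of 7.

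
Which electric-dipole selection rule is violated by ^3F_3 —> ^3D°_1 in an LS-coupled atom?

Parity must change: even → odd — satisfied.
ΔL = 0, ±1 (not L=0↔0): L: 3 → 2, ΔL = -1 — satisfied.
ΔS = 0: S: 1 → 1 — satisfied.
ΔJ = 0, ±1 (not J=0↔0): J: 3 → 1, ΔJ = -2 — violated.

the ΔJ = 0, ±1 rule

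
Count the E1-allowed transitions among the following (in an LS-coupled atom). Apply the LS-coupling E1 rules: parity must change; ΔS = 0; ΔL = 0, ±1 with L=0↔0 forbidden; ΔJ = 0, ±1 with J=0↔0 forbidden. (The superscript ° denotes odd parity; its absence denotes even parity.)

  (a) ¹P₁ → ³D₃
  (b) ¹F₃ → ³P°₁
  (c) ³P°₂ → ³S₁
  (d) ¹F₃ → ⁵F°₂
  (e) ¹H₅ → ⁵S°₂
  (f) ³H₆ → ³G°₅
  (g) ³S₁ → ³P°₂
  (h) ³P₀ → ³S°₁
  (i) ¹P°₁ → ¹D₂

(a) forbidden (parity, ΔS, ΔJ fail)
(b) forbidden (ΔS, ΔL, ΔJ fail)
(c) allowed
(d) forbidden (ΔS fails)
(e) forbidden (ΔS, ΔL, ΔJ fail)
(f) allowed
(g) allowed
(h) allowed
(i) allowed
Total allowed: 5 of 9.

5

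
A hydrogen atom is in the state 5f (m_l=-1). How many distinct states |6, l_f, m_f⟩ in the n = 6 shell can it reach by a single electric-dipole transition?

6

E1 requires Δl = ±1, so l_f ∈ {2, 4}; with 0 ≤ l_f ≤ n_f−1 = 5, the allowed l_f values are {2, 4}.
For l_f = 2: m_f ∈ {m_i−1, m_i, m_i+1} ∩ [−2, 2] = {-2, -1, 0} → 3 states.
For l_f = 4: m_f ∈ {m_i−1, m_i, m_i+1} ∩ [−4, 4] = {-2, -1, 0} → 3 states.
Total: 6.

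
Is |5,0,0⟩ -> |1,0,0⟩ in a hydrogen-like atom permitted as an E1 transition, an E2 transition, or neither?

neither

Δl = 0 − 0 = +0; l_i + l_f = 0.
Δm_l = +0.
E1 (Δl = ±1, |Δm_l| ≤ 1): not satisfied.
E2 (Δl = 0,±2, l_i+l_f ≥ 2, |Δm_l| ≤ 2): not satisfied.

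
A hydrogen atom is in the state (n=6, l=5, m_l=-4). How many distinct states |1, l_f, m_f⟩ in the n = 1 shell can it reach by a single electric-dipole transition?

E1 requires l_f ∈ {4, 6}, but neither lies in [0, 0], so no final state is reachable.
Total: 0.

0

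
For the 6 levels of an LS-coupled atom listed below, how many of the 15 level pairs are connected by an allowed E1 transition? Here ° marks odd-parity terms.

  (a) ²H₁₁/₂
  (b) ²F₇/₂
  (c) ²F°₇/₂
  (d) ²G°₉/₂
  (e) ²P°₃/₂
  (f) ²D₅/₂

5

(a)–(b): forbidden (parity, ΔL, ΔJ).
(a)–(c): forbidden (ΔL, ΔJ).
(a)–(d): allowed.
(a)–(e): forbidden (ΔL, ΔJ).
(a)–(f): forbidden (parity, ΔL, ΔJ).
(b)–(c): allowed.
(b)–(d): allowed.
(b)–(e): forbidden (ΔL, ΔJ).
(b)–(f): forbidden (parity).
(c)–(d): forbidden (parity).
(c)–(e): forbidden (parity, ΔL, ΔJ).
(c)–(f): allowed.
(d)–(e): forbidden (parity, ΔL, ΔJ).
(d)–(f): forbidden (ΔL, ΔJ).
(e)–(f): allowed.
Allowed pairs: 5 of 15.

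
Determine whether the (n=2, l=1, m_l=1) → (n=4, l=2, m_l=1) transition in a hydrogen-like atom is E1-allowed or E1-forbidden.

Δl = 2 − 1 = +1; the E1 rule Δl = ±1 is passes.
Δm_l = 1 − (1) = +0. E1 requires Δm_l = 0, ±1: passes.
All E1 selection rules are satisfied.

allowed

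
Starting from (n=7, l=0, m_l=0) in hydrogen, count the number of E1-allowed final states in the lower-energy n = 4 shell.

E1 requires Δl = ±1, so l_f ∈ {-1, 1}; with 0 ≤ l_f ≤ n_f−1 = 3, the allowed l_f values are {1}.
For l_f = 1: m_f ∈ {m_i−1, m_i, m_i+1} ∩ [−1, 1] = {-1, 0, 1} → 3 states.
Total: 3.

3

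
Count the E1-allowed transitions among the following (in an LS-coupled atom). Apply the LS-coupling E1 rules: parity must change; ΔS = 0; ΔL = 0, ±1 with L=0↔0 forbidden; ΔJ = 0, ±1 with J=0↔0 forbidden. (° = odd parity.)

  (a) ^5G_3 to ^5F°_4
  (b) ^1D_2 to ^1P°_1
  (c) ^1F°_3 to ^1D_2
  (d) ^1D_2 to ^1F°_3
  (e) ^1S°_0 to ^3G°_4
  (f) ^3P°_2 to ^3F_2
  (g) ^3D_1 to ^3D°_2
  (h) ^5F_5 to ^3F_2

5

(a) allowed
(b) allowed
(c) allowed
(d) allowed
(e) forbidden (parity, ΔS, ΔL, ΔJ fail)
(f) forbidden (ΔL fails)
(g) allowed
(h) forbidden (parity, ΔS, ΔJ fail)
Total allowed: 5 of 8.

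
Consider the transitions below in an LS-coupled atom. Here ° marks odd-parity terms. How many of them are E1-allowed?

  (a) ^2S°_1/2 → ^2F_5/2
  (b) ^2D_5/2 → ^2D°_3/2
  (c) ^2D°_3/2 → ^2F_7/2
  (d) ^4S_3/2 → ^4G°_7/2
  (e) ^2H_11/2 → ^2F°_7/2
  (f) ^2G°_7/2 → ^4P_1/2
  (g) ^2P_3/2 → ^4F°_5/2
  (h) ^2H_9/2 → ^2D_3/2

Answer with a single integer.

(a) forbidden (ΔL, ΔJ fail)
(b) allowed
(c) forbidden (ΔJ fails)
(d) forbidden (ΔL, ΔJ fail)
(e) forbidden (ΔL, ΔJ fail)
(f) forbidden (ΔS, ΔL, ΔJ fail)
(g) forbidden (ΔS, ΔL fail)
(h) forbidden (parity, ΔL, ΔJ fail)
Total allowed: 1 of 8.

1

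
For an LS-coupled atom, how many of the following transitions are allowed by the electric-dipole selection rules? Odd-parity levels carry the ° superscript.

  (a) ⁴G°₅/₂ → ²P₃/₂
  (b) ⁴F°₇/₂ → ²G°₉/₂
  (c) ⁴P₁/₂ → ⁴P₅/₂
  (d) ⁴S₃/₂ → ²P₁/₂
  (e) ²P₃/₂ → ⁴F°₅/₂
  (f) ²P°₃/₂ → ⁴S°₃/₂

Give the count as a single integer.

(a) forbidden (ΔS, ΔL fail)
(b) forbidden (parity, ΔS fail)
(c) forbidden (parity, ΔJ fail)
(d) forbidden (parity, ΔS fail)
(e) forbidden (ΔS, ΔL fail)
(f) forbidden (parity, ΔS fail)
Total allowed: 0 of 6.

0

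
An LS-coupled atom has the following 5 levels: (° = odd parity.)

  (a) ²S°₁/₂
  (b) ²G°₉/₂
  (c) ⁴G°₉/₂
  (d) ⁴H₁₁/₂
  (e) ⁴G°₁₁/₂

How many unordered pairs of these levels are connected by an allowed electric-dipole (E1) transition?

(a)–(b): forbidden (parity, ΔL, ΔJ).
(a)–(c): forbidden (parity, ΔS, ΔL, ΔJ).
(a)–(d): forbidden (ΔS, ΔL, ΔJ).
(a)–(e): forbidden (parity, ΔS, ΔL, ΔJ).
(b)–(c): forbidden (parity, ΔS).
(b)–(d): forbidden (ΔS).
(b)–(e): forbidden (parity, ΔS).
(c)–(d): allowed.
(c)–(e): forbidden (parity).
(d)–(e): allowed.
Allowed pairs: 2 of 10.

2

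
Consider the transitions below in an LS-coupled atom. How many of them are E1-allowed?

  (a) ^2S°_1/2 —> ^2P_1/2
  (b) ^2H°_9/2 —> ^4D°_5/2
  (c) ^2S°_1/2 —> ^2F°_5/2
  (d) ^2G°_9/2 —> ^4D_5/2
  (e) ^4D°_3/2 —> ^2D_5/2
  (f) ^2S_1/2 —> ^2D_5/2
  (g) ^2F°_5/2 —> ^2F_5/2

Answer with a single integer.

2

(a) allowed
(b) forbidden (parity, ΔS, ΔL, ΔJ fail)
(c) forbidden (parity, ΔL, ΔJ fail)
(d) forbidden (ΔS, ΔL, ΔJ fail)
(e) forbidden (ΔS fails)
(f) forbidden (parity, ΔL, ΔJ fail)
(g) allowed
Total allowed: 2 of 7.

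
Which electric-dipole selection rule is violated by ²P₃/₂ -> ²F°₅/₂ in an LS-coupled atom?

the ΔL = 0, ±1 rule

Parity must change: even → odd — ok.
ΔS = 0: S: 1/2 → 1/2 — ok.
ΔL = 0, ±1 (not L=0↔0): L: 1 → 3, ΔL = +2 — fails.
ΔJ = 0, ±1 (not J=0↔0): J: 3/2 → 5/2, ΔJ = +1 — ok.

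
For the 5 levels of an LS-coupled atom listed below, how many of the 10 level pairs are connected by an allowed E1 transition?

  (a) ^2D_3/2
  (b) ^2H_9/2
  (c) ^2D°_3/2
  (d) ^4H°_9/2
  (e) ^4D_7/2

(a)–(b): forbidden (parity, ΔL, ΔJ).
(a)–(c): allowed.
(a)–(d): forbidden (ΔS, ΔL, ΔJ).
(a)–(e): forbidden (parity, ΔS, ΔJ).
(b)–(c): forbidden (ΔL, ΔJ).
(b)–(d): forbidden (ΔS).
(b)–(e): forbidden (parity, ΔS, ΔL).
(c)–(d): forbidden (parity, ΔS, ΔL, ΔJ).
(c)–(e): forbidden (ΔS, ΔJ).
(d)–(e): forbidden (ΔL).
Allowed pairs: 1 of 10.

1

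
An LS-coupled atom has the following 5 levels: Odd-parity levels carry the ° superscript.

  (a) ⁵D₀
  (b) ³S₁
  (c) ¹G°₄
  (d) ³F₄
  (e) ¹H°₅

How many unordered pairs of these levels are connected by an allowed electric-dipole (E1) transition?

(a)–(b): forbidden (parity, ΔS, ΔL).
(a)–(c): forbidden (ΔS, ΔL, ΔJ).
(a)–(d): forbidden (parity, ΔS, ΔJ).
(a)–(e): forbidden (ΔS, ΔL, ΔJ).
(b)–(c): forbidden (ΔS, ΔL, ΔJ).
(b)–(d): forbidden (parity, ΔL, ΔJ).
(b)–(e): forbidden (ΔS, ΔL, ΔJ).
(c)–(d): forbidden (ΔS).
(c)–(e): forbidden (parity).
(d)–(e): forbidden (ΔS, ΔL).
Allowed pairs: 0 of 10.

0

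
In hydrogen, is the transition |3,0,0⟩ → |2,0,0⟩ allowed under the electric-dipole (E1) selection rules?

Initial l = 0, final l = 0, so Δl = +0. E1 requires Δl = ±1: fails.
m_l: 0 → 0 (Δm_l = +0). |Δm_l| ≤ 1 passes.
The transition is electric-dipole forbidden.

forbidden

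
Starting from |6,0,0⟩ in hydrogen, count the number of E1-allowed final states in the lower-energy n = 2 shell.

3

E1 requires Δl = ±1, so l_f ∈ {-1, 1}; with 0 ≤ l_f ≤ n_f−1 = 1, the allowed l_f values are {1}.
For l_f = 1: m_f ∈ {m_i−1, m_i, m_i+1} ∩ [−1, 1] = {-1, 0, 1} → 3 states.
Total: 3.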